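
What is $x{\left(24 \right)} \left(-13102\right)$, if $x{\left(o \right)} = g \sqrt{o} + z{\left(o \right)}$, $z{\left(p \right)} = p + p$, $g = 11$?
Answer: $-628896 - 288244 \sqrt{6} \approx -1.3349 \cdot 10^{6}$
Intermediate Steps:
$z{\left(p \right)} = 2 p$
$x{\left(o \right)} = 2 o + 11 \sqrt{o}$ ($x{\left(o \right)} = 11 \sqrt{o} + 2 o = 2 o + 11 \sqrt{o}$)
$x{\left(24 \right)} \left(-13102\right) = \left(2 \cdot 24 + 11 \sqrt{24}\right) \left(-13102\right) = \left(48 + 11 \cdot 2 \sqrt{6}\right) \left(-13102\right) = \left(48 + 22 \sqrt{6}\right) \left(-13102\right) = -628896 - 288244 \sqrt{6}$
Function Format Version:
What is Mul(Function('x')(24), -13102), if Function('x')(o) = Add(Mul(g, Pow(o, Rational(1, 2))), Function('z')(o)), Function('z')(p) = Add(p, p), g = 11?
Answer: Add(-628896, Mul(-288244, Pow(6, Rational(1, 2)))) ≈ -1.3349e+6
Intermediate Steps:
Function('z')(p) = Mul(2, p)
Function('x')(o) = Add(Mul(2, o), Mul(11, Pow(o, Rational(1, 2)))) (Function('x')(o) = Add(Mul(11, Pow(o, Rational(1, 2))), Mul(2, o)) = Add(Mul(2, o), Mul(11, Pow(o, Rational(1, 2)))))
Mul(Function('x')(24), -13102) = Mul(Add(Mul(2, 24), Mul(11, Pow(24, Rational(1, 2)))), -13102) = Mul(Add(48, Mul(11, Mul(2, Pow(6, Rational(1, 2))))), -13102) = Mul(Add(48, Mul(22, Pow(6, Rational(1, 2)))), -13102) = Add(-628896, Mul(-288244, Pow(6, Rational(1, 2))))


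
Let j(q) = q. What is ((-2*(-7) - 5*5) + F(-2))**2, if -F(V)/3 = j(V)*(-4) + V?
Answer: 841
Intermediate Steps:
F(V) = 9*V (F(V) = -3*(V*(-4) + V) = -3*(-4*V + V) = -(-9)*V = 9*V)
((-2*(-7) - 5*5) + F(-2))**2 = ((-2*(-7) - 5*5) + 9*(-2))**2 = ((14 - 1*25) - 18)**2 = ((14 - 25) - 18)**2 = (-11 - 18)**2 = (-29)**2 = 841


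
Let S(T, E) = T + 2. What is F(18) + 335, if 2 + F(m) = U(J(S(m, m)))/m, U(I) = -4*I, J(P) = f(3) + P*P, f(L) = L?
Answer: 2191/9 ≈ 243.44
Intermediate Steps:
S(T, E) = 2 + T
J(P) = 3 + P**2 (J(P) = 3 + P*P = 3 + P**2)
F(m) = -2 + (-12 - 4*(2 + m)**2)/m (F(m) = -2 + (-4*(3 + (2 + m)**2))/m = -2 + (-12 - 4*(2 + m)**2)/m)
F(18) + 335 = (-18 - 28/18 - 4*18) + 335 = (-18 - 28*1/18 - 72) + 335 = (-18 - 14/9 - 72) + 335 = -824/9 + 335 = 2191/9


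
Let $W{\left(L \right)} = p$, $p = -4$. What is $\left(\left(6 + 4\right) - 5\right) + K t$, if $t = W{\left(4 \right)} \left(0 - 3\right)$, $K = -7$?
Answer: $-79$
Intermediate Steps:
$W{\left(L \right)} = -4$
$t = 12$ ($t = - 4 \left(0 - 3\right) = \left(-4\right) \left(-3\right) = 12$)
$\left(\left(6 + 4\right) - 5\right) + K t = \left(\left(6 + 4\right) - 5\right) - 84 = \left(10 - 5\right) - 84 = 5 - 84 = -79$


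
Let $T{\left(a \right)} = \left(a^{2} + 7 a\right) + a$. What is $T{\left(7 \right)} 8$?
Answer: $840$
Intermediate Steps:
$T{\left(a \right)} = a^{2} + 8 a$
$T{\left(7 \right)} 8 = 7 \left(8 + 7\right) 8 = 7 \cdot 15 \cdot 8 = 105 \cdot 8 = 840$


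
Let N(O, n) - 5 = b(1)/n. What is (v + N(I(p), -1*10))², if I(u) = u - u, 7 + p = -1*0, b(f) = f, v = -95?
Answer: 811801/100 ≈ 8118.0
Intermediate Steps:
p = -7 (p = -7 - 1*0 = -7 + 0 = -7)
I(u) = 0
N(O, n) = 5 + 1/n
(v + N(I(p), -1*10))² = (-95 + (5 + 1/(-1*10)))² = (-95 + (5 + 1/(-10)))² = (-95 + (5 - ⅒))² = (-95 + 49/10)² = (-901/10)² = 811801/100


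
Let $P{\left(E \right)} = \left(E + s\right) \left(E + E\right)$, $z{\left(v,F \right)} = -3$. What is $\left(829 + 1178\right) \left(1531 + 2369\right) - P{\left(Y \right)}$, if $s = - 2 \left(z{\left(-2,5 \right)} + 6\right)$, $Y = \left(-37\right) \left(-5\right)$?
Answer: $7761070$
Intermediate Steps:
$Y = 185$
$s = -6$ ($s = - 2 \left(-3 + 6\right) = \left(-2\right) 3 = -6$)
$P{\left(E \right)} = 2 E \left(-6 + E\right)$ ($P{\left(E \right)} = \left(E - 6\right) \left(E + E\right) = \left(-6 + E\right) 2 E = 2 E \left(-6 + E\right)$)
$\left(829 + 1178\right) \left(1531 + 2369\right) - P{\left(Y \right)} = \left(829 + 1178\right) \left(1531 + 2369\right) - 2 \cdot 185 \left(-6 + 185\right) = 2007 \cdot 3900 - 2 \cdot 185 \cdot 179 = 7827300 - 66230 = 7761070$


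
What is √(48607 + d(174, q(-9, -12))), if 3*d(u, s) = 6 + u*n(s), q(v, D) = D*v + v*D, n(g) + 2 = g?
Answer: √61021 ≈ 247.02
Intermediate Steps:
n(g) = -2 + g
q(v, D) = 2*D*v (q(v, D) = D*v + D*v = 2*D*v)
d(u, s) = 2 + u*(-2 + s)/3 (d(u, s) = (6 + u*(-2 + s))/3 = 2 + u*(-2 + s)/3)
√(48607 + d(174, q(-9, -12))) = √(48607 + (2 + (⅓)*174*(-2 + 2*(-12)*(-9)))) = √(48607 + (2 + (⅓)*174*(-2 + 216))) = √(48607 + (2 + (⅓)*174*214)) = √(48607 + (2 + 12412)) = √(48607 + 12414) = √61021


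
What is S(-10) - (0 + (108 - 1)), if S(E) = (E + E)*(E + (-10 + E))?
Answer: 493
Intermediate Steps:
S(E) = 2*E*(-10 + 2*E) (S(E) = (2*E)*(-10 + 2*E) = 2*E*(-10 + 2*E))
S(-10) - (0 + (108 - 1)) = 4*(-10)*(-5 - 10) - (0 + (108 - 1)) = 4*(-10)*(-15) - (0 + 107) = 600 - 1*107 = 600 - 107 = 493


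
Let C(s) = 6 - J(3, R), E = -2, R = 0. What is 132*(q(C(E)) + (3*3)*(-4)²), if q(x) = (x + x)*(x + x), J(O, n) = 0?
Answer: 38016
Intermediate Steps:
C(s) = 6 (C(s) = 6 - 1*0 = 6 + 0 = 6)
q(x) = 4*x² (q(x) = (2*x)*(2*x) = 4*x²)
132*(q(C(E)) + (3*3)*(-4)²) = 132*(4*6² + (3*3)*(-4)²) = 132*(4*36 + 9*16) = 132*(144 + 144) = 132*288 = 38016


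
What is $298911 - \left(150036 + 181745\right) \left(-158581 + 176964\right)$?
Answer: $-6098831212$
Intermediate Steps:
$298911 - \left(150036 + 181745\right) \left(-158581 + 176964\right) = 298911 - 331781 \cdot 18383 = 298911 - 6099130123 = -6098831212$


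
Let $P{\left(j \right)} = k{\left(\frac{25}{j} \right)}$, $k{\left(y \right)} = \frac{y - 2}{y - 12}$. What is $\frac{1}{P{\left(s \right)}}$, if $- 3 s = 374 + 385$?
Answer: $\frac{3061}{531} \approx 5.7646$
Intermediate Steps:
$s = -253$ ($s = - \frac{374 + 385}{3} = \left(- \frac{1}{3}\right) 759 = -253$)
$k{\left(y \right)} = \frac{-2 + y}{-12 + y}$
$P{\left(j \right)} = \frac{-2 + \frac{25}{j}}{-12 + \frac{25}{j}}$
$\frac{1}{P{\left(s \right)}} = \frac{1}{\frac{1}{-25 + 12 \left(-253\right)} \left(-25 + 2 \left(-253\right)\right)} = \frac{1}{\frac{1}{-25 - 3036} \left(-25 - 506\right)} = \frac{1}{\frac{1}{-3061} \left(-531\right)} = \frac{1}{\left(- \frac{1}{3061}\right) \left(-531\right)} = \frac{1}{\frac{531}{3061}} = \frac{3061}{531}$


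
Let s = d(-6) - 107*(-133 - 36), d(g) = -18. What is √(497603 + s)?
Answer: 2*√128917 ≈ 718.10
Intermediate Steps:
s = 18065 (s = -18 - 107*(-133 - 36) = -18 - 107*(-169) = -18 + 18083 = 18065)
√(497603 + s) = √(497603 + 18065) = √515668 = 2*√128917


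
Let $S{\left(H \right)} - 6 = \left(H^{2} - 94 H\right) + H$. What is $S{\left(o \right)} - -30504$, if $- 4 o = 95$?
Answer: $\frac{532525}{16} \approx 33283.0$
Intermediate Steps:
$o = - \frac{95}{4}$ ($o = \left(- \frac{1}{4}\right) 95 = - \frac{95}{4} \approx -23.75$)
$S{\left(H \right)} = 6 + H^{2} - 93 H$ ($S{\left(H \right)} = 6 + \left(\left(H^{2} - 94 H\right) + H\right) = 6 + \left(H^{2} - 93 H\right) = 6 + H^{2} - 93 H$)
$S{\left(o \right)} - -30504 = \left(6 + \left(- \frac{95}{4}\right)^{2} - - \frac{8835}{4}\right) - -30504 = \left(6 + \frac{9025}{16} + \frac{8835}{4}\right) + 30504 = \frac{44461}{16} + 30504 = \frac{532525}{16}$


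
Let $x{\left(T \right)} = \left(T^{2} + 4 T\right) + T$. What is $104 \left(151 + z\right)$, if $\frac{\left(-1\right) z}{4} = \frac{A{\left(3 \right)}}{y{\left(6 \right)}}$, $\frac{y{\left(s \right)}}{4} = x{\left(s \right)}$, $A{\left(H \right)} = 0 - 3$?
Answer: $\frac{172796}{11} \approx 15709.0$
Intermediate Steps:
$A{\left(H \right)} = -3$
$x{\left(T \right)} = T^{2} + 5 T$
$y{\left(s \right)} = 4 s \left(5 + s\right)$
$z = \frac{1}{22}$ ($z = - 4 \left(- \frac{3}{4 \cdot 6 \left(5 + 6\right)}\right) = - 4 \left(- \frac{3}{4 \cdot 6 \cdot 11}\right) = - 4 \left(- \frac{3}{264}\right) = - 4 \left(\left(-3\right) \frac{1}{264}\right) = \left(-4\right) \left(- \frac{1}{88}\right) = \frac{1}{22} \approx 0.045455$)
$104 \left(151 + z\right) = 104 \left(151 + \frac{1}{22}\right) = 104 \cdot \frac{3323}{22} = \frac{172796}{11}$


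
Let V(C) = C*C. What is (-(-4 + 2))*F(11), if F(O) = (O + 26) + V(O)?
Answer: 316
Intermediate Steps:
V(C) = C**2
F(O) = 26 + O + O**2 (F(O) = (O + 26) + O**2 = (26 + O) + O**2 = 26 + O + O**2)
(-(-4 + 2))*F(11) = (-(-4 + 2))*(26 + 11 + 11**2) = (-1*(-2))*(26 + 11 + 121) = 2*158 = 316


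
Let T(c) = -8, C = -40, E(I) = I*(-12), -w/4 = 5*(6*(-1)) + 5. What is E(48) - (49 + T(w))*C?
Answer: 1064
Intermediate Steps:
w = 100 (w = -4*(5*(6*(-1)) + 5) = -4*(5*(-6) + 5) = -4*(-30 + 5) = -4*(-25) = 100)
E(I) = -12*I
E(48) - (49 + T(w))*C = -12*48 - (49 - 8)*(-40) = -576 - 41*(-40) = -576 - 1*(-1640) = -576 + 1640 = 1064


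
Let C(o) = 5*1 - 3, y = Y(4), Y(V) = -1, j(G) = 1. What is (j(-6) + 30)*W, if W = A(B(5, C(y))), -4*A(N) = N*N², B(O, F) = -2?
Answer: 62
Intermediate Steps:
y = -1
C(o) = 2 (C(o) = 5 - 3 = 2)
A(N) = -N³/4 (A(N) = -N*N²/4 = -N³/4)
W = 2 (W = -¼*(-2)³ = -¼*(-8) = 2)
(j(-6) + 30)*W = (1 + 30)*2 = 31*2 = 62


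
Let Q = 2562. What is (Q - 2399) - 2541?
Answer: -2378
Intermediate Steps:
(Q - 2399) - 2541 = (2562 - 2399) - 2541 = 163 - 2541 = -2378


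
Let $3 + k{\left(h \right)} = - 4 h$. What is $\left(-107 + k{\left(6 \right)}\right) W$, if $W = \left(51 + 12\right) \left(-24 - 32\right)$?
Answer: $472752$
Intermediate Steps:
$k{\left(h \right)} = -3 - 4 h$
$W = -3528$ ($W = 63 \left(-56\right) = -3528$)
$\left(-107 + k{\left(6 \right)}\right) W = \left(-107 - 27\right) \left(-3528\right) = \left(-134\right) \left(-3528\right) = 472752$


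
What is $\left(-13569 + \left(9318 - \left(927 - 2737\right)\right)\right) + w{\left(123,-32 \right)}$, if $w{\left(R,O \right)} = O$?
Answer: $-2473$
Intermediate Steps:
$\left(-13569 + \left(9318 - \left(927 - 2737\right)\right)\right) + w{\left(123,-32 \right)} = \left(-13569 + \left(9318 - \left(927 - 2737\right)\right)\right) - 32 = \left(-13569 + \left(9318 - -1810\right)\right) - 32 = \left(-13569 + \left(9318 + 1810\right)\right) - 32 = \left(-13569 + 11128\right) - 32 = -2441 - 32 = -2473$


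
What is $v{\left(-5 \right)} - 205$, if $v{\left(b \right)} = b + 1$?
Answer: $-209$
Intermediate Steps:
$v{\left(b \right)} = 1 + b$
$v{\left(-5 \right)} - 205 = \left(1 - 5\right) - 205 = -4 - 205 = -209$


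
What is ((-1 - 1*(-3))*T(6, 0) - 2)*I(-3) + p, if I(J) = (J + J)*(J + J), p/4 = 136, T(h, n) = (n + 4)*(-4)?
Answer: -680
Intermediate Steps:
T(h, n) = -16 - 4*n (T(h, n) = (4 + n)*(-4) = -16 - 4*n)
p = 544 (p = 4*136 = 544)
I(J) = 4*J**2 (I(J) = (2*J)*(2*J) = 4*J**2)
((-1 - 1*(-3))*T(6, 0) - 2)*I(-3) + p = ((-1 - 1*(-3))*(-16 - 4*0) - 2)*(4*(-3)**2) + 544 = ((-1 + 3)*(-16 + 0) - 2)*(4*9) + 544 = (2*(-16) - 2)*36 + 544 = (-32 - 2)*36 + 544 = -34*36 + 544 = -1224 + 544 = -680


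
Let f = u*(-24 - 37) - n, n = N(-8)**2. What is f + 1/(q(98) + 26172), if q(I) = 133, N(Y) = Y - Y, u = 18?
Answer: -28882889/26305 ≈ -1098.0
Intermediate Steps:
N(Y) = 0
n = 0 (n = 0**2 = 0)
f = -1098 (f = 18*(-24 - 37) - 1*0 = 18*(-61) + 0 = -1098 + 0 = -1098)
f + 1/(q(98) + 26172) = -1098 + 1/(133 + 26172) = -1098 + 1/26305 = -28882889/26305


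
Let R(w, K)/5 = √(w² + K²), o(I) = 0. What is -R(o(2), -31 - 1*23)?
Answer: -270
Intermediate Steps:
R(w, K) = 5*√(K² + w²) (R(w, K) = 5*√(w² + K²) = 5*√(K² + w²))
-R(o(2), -31 - 1*23) = -5*√((-31 - 1*23)² + 0²) = -5*√((-31 - 23)² + 0) = -5*√((-54)² + 0) = -5*√(2916 + 0) = -5*√2916 = -5*54 = -1*270 = -270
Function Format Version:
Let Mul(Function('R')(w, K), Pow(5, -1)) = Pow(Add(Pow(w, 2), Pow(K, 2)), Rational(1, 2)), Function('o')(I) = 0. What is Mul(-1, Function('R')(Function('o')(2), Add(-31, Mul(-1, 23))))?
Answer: -270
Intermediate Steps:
Function('R')(w, K) = Mul(5, Pow(Add(Pow(K, 2), Pow(w, 2)), Rational(1, 2))) (Function('R')(w, K) = Mul(5, Pow(Add(Pow(w, 2), Pow(K, 2)), Rational(1, 2))) = Mul(5, Pow(Add(Pow(K, 2), Pow(w, 2)), Rational(1, 2))))
Mul(-1, Function('R')(Function('o')(2), Add(-31, Mul(-1, 23)))) = Mul(-1, Mul(5, Pow(Add(Pow(Add(-31, Mul(-1, 23)), 2), Pow(0, 2)), Rational(1, 2)))) = Mul(-1, Mul(5, Pow(Add(Pow(Add(-31, -23), 2), 0), Rational(1, 2)))) = Mul(-1, Mul(5, Pow(Add(Pow(-54, 2), 0), Rational(1, 2)))) = Mul(-1, Mul(5, Pow(Add(2916, 0), Rational(1, 2)))) = Mul(-1, Mul(5, Pow(2916, Rational(1, 2)))) = Mul(-1, Mul(5, 54)) = Mul(-1, 270) = -270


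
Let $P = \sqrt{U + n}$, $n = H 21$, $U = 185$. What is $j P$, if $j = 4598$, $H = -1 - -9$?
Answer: $4598 \sqrt{353} \approx 86389.0$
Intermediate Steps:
$H = 8$ ($H = -1 + 9 = 8$)
$n = 168$ ($n = 8 \cdot 21 = 168$)
$P = \sqrt{353}$ ($P = \sqrt{185 + 168} = \sqrt{353} \approx 18.788$)
$j P = 4598 \sqrt{353}$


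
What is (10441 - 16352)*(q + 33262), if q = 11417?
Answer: -264097569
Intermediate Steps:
(10441 - 16352)*(q + 33262) = (10441 - 16352)*(11417 + 33262) = -5911*44679 = -264097569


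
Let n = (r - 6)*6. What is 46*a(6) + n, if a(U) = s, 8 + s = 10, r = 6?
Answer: 92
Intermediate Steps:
n = 0 (n = (6 - 6)*6 = 0*6 = 0)
s = 2 (s = -8 + 10 = 2)
a(U) = 2
46*a(6) + n = 46*2 + 0 = 92 + 0 = 92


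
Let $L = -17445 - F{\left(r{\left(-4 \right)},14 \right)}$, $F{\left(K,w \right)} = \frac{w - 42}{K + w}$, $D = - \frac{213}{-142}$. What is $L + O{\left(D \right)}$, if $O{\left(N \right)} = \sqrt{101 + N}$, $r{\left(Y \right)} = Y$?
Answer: $- \frac{87211}{5} + \frac{\sqrt{410}}{2} \approx -17432.0$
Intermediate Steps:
$D = \frac{3}{2}$ ($D = \left(-213\right) \left(- \frac{1}{142}\right) = \frac{3}{2} \approx 1.5$)
$F{\left(K,w \right)} = \frac{-42 + w}{K + w}$
$L = - \frac{87211}{5}$ ($L = -17445 - \frac{-42 + 14}{-4 + 14} = -17445 - \frac{1}{10} \left(-28\right) = -17445 - - \frac{14}{5} = -17445 + \frac{14}{5} = - \frac{87211}{5} \approx -17442.0$)
$L + O{\left(D \right)} = - \frac{87211}{5} + \sqrt{101 + \frac{3}{2}} = - \frac{87211}{5} + \sqrt{\frac{205}{2}} = - \frac{87211}{5} + \frac{\sqrt{410}}{2}$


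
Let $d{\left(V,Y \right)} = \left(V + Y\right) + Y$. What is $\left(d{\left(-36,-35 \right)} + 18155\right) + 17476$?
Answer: $35525$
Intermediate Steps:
$d{\left(V,Y \right)} = V + 2 Y$
$\left(d{\left(-36,-35 \right)} + 18155\right) + 17476 = \left(\left(-36 + 2 \left(-35\right)\right) + 18155\right) + 17476 = \left(\left(-36 - 70\right) + 18155\right) + 17476 = \left(-106 + 18155\right) + 17476 = 18049 + 17476 = 35525$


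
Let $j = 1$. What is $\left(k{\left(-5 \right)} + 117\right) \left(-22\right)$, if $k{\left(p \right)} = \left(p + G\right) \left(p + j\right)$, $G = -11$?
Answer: $-3982$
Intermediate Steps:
$k{\left(p \right)} = \left(1 + p\right) \left(-11 + p\right)$ ($k{\left(p \right)} = \left(p - 11\right) \left(p + 1\right) = \left(-11 + p\right) \left(1 + p\right) = \left(1 + p\right) \left(-11 + p\right)$)
$\left(k{\left(-5 \right)} + 117\right) \left(-22\right) = \left(\left(-11 + \left(-5\right)^{2} - -50\right) + 117\right) \left(-22\right) = \left(\left(-11 + 25 + 50\right) + 117\right) \left(-22\right) = \left(64 + 117\right) \left(-22\right) = 181 \left(-22\right) = -3982$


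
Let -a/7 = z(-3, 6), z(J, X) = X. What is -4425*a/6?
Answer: 30975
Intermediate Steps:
a = -42 (a = -7*6 = -42)
-4425*a/6 = -(-185850)/6 = -4425*(-7) = 30975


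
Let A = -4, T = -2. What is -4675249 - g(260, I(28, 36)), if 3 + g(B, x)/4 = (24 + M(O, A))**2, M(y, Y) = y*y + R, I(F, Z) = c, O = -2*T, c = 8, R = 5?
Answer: -4683337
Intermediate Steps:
O = 4 (O = -2*(-2) = 4)
I(F, Z) = 8
M(y, Y) = 5 + y**2 (M(y, Y) = y*y + 5 = y**2 + 5 = 5 + y**2)
g(B, x) = 8088 (g(B, x) = -12 + 4*(24 + (5 + 4**2))**2 = -12 + 4*(24 + (5 + 16))**2 = -12 + 4*(24 + 21)**2 = -12 + 4*45**2 = -12 + 4*2025 = -12 + 8100 = 8088)
-4675249 - g(260, I(28, 36)) = -4675249 - 1*8088 = -4675249 - 8088 = -4683337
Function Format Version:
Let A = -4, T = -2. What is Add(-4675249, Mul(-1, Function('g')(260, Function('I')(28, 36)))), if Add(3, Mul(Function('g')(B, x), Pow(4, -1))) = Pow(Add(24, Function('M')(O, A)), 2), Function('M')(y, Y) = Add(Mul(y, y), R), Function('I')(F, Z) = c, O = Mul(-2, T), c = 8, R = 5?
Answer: -4683337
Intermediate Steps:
O = 4 (O = Mul(-2, -2) = 4)
Function('I')(F, Z) = 8
Function('M')(y, Y) = Add(5, Pow(y, 2)) (Function('M')(y, Y) = Add(Mul(y, y), 5) = Add(Pow(y, 2), 5) = Add(5, Pow(y, 2)))
Function('g')(B, x) = 8088 (Function('g')(B, x) = Add(-12, Mul(4, Pow(Add(24, Add(5, Pow(4, 2))), 2))) = Add(-12, Mul(4, Pow(Add(24, Add(5, 16)), 2))) = Add(-12, Mul(4, Pow(Add(24, 21), 2))) = Add(-12, Mul(4, Pow(45, 2))) = Add(-12, Mul(4, 2025)) = Add(-12, 8100) = 8088)
Add(-4675249, Mul(-1, Function('g')(260, Function('I')(28, 36)))) = Add(-4675249, Mul(-1, 8088)) = Add(-4675249, -8088) = -4683337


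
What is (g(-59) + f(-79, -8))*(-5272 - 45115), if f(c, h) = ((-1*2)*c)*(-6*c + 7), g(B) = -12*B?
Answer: -3864985222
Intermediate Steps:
f(c, h) = -2*c*(7 - 6*c) (f(c, h) = (-2*c)*(7 - 6*c) = -2*c*(7 - 6*c))
(g(-59) + f(-79, -8))*(-5272 - 45115) = (-12*(-59) + 2*(-79)*(-7 + 6*(-79)))*(-5272 - 45115) = (708 + 2*(-79)*(-7 - 474))*(-50387) = (708 + 2*(-79)*(-481))*(-50387) = (708 + 75998)*(-50387) = 76706*(-50387) = -3864985222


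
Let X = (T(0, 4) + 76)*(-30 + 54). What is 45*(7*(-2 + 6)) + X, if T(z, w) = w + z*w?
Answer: 3180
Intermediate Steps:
T(z, w) = w + w*z
X = 1920 (X = (4*(1 + 0) + 76)*(-30 + 54) = (4*1 + 76)*24 = (4 + 76)*24 = 80*24 = 1920)
45*(7*(-2 + 6)) + X = 45*(7*(-2 + 6)) + 1920 = 45*(7*4) + 1920 = 45*28 + 1920 = 1260 + 1920 = 3180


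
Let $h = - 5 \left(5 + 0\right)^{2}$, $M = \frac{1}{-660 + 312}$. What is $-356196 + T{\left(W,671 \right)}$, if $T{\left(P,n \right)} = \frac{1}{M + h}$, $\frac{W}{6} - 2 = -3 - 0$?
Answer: $- \frac{15494882544}{43501} \approx -3.562 \cdot 10^{5}$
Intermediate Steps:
$W = -6$ ($W = 12 + 6 \left(-3 - 0\right) = 12 + 6 \left(-3 + 0\right) = 12 + 6 \left(-3\right) = 12 - 18 = -6$)
$M = - \frac{1}{348}$ ($M = \frac{1}{-348} = - \frac{1}{348} \approx -0.0028736$)
$h = -125$ ($h = - 5 \cdot 5^{2} = \left(-5\right) 25 = -125$)
$T{\left(P,n \right)} = - \frac{348}{43501}$ ($T{\left(P,n \right)} = \frac{1}{- \frac{1}{348} - 125} = \frac{1}{- \frac{43501}{348}} = - \frac{348}{43501}$)
$-356196 + T{\left(W,671 \right)} = -356196 - \frac{348}{43501} = - \frac{15494882544}{43501}$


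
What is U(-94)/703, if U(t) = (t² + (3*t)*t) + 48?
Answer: 35392/703 ≈ 50.344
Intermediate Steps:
U(t) = 48 + 4*t² (U(t) = (t² + 3*t²) + 48 = 4*t² + 48 = 48 + 4*t²)
U(-94)/703 = (48 + 4*(-94)²)/703 = (48 + 4*8836)*(1/703) = (48 + 35344)*(1/703) = 35392*(1/703) = 35392/703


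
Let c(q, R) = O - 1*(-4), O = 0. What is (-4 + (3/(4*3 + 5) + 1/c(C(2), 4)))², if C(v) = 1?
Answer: 59049/4624 ≈ 12.770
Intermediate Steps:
c(q, R) = 4 (c(q, R) = 0 - 1*(-4) = 0 + 4 = 4)
(-4 + (3/(4*3 + 5) + 1/c(C(2), 4)))² = (-4 + (3/(4*3 + 5) + 1/4))² = (-4 + (3/(12 + 5) + 1*(¼)))² = (-4 + (3/17 + ¼))² = (-4 + 29/68)² = (-243/68)² = 59049/4624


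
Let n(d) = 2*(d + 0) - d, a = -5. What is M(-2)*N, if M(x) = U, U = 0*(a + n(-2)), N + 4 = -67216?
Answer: 0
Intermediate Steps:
N = -67220 (N = -4 - 67216 = -67220)
n(d) = d (n(d) = 2*d - d = d)
U = 0 (U = 0*(-5 - 2) = 0*(-7) = 0)
M(x) = 0
M(-2)*N = 0*(-67220) = 0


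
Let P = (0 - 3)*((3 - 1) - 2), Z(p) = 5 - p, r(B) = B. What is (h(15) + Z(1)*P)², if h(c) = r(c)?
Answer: 225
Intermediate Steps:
h(c) = c
P = 0 (P = -3*(2 - 2) = -3*0 = 0)
(h(15) + Z(1)*P)² = (15 + (5 - 1*1)*0)² = (15 + (5 - 1)*0)² = (15 + 4*0)² = (15 + 0)² = 15² = 225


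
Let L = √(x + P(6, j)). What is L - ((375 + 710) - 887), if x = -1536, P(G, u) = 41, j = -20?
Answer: -198 + I*√1495 ≈ -198.0 + 38.665*I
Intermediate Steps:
L = I*√1495 (L = √(-1536 + 41) = √(-1495) = I*√1495 ≈ 38.665*I)
L - ((375 + 710) - 887) = I*√1495 - ((375 + 710) - 887) = I*√1495 - (1085 - 887) = I*√1495 - 1*198 = I*√1495 - 198 = -198 + I*√1495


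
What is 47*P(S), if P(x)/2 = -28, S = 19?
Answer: -2632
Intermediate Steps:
P(x) = -56 (P(x) = 2*(-28) = -56)
47*P(S) = 47*(-56) = -2632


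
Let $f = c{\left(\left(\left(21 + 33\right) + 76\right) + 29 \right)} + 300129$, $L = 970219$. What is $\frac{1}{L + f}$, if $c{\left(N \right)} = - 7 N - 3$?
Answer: $\frac{1}{1269232} \approx 7.8788 \cdot 10^{-7}$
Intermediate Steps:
$c{\left(N \right)} = -3 - 7 N$
$f = 299013$ ($f = \left(-3 - 7 \left(\left(\left(21 + 33\right) + 76\right) + 29\right)\right) + 300129 = \left(-3 - 7 \left(\left(54 + 76\right) + 29\right)\right) + 300129 = \left(-3 - 7 \left(130 + 29\right)\right) + 300129 = \left(-3 - 1113\right) + 300129 = -1116 + 300129 = 299013$)
$\frac{1}{L + f} = \frac{1}{970219 + 299013} = \frac{1}{1269232}$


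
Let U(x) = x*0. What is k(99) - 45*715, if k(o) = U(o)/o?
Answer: -32175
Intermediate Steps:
U(x) = 0
k(o) = 0 (k(o) = 0/o = 0)
k(99) - 45*715 = 0 - 45*715 = 0 - 1*32175 = 0 - 32175 = -32175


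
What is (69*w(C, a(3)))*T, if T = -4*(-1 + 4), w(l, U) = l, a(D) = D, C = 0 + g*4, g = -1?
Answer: 3312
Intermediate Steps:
C = -4 (C = 0 - 1*4 = 0 - 4 = -4)
T = -12 (T = -4*3 = -12)
(69*w(C, a(3)))*T = (69*(-4))*(-12) = -276*(-12) = 3312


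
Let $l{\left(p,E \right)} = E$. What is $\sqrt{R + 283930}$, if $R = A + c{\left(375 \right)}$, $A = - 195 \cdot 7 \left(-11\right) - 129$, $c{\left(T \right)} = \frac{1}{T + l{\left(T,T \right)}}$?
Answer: $\frac{\sqrt{6723360030}}{150} \approx 546.64$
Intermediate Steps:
$c{\left(T \right)} = \frac{1}{2 T}$ ($c{\left(T \right)} = \frac{1}{T + T} = \frac{1}{2 T}$)
$A = 14886$ ($A = \left(-195\right) \left(-77\right) - 129 = 15015 - 129 = 14886$)
$R = \frac{11164501}{750}$ ($R = 14886 + \frac{1}{2 \cdot 375} = 14886 + \frac{1}{2} \cdot \frac{1}{375} = 14886 + \frac{1}{750} = \frac{11164501}{750} \approx 14886.0$)
$\sqrt{R + 283930} = \sqrt{\frac{11164501}{750} + 283930} = \sqrt{\frac{224112001}{750}} = \frac{\sqrt{6723360030}}{150}$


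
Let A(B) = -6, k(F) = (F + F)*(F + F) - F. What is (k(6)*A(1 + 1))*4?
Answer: -3312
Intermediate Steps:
k(F) = -F + 4*F² (k(F) = (2*F)*(2*F) - F = 4*F² - F = -F + 4*F²)
(k(6)*A(1 + 1))*4 = ((6*(-1 + 4*6))*(-6))*4 = ((6*(-1 + 24))*(-6))*4 = ((6*23)*(-6))*4 = (138*(-6))*4 = -828*4 = -3312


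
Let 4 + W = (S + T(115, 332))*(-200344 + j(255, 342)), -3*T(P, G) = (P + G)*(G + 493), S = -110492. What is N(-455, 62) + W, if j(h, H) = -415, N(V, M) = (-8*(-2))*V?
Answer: 46860556219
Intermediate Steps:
N(V, M) = 16*V
T(P, G) = -(493 + G)*(G + P)/3 (T(P, G) = -(P + G)*(G + 493)/3 = -(G + P)*(493 + G)/3 = -(493 + G)*(G + P)/3)
W = 46860563499 (W = -4 + (-110492 + (-493/3*332 - 493/3*115 - ⅓*332² - ⅓*332*115))*(-200344 - 415) = -4 + (-110492 + (-163676/3 - 56695/3 - ⅓*110224 - 38180/3))*(-200759) = -4 + (-110492 + (-163676/3 - 56695/3 - 110224/3 - 38180/3))*(-200759) = -4 + (-110492 - 122925)*(-200759) = -4 - 233417*(-200759) = -4 + 46860563503 = 46860563499)
N(-455, 62) + W = 16*(-455) + 46860563499 = -7280 + 46860563499 = 46860556219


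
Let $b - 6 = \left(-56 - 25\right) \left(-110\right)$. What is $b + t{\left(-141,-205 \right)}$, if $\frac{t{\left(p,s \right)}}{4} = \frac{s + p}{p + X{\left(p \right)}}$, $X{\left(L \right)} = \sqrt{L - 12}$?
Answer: $\frac{29803048}{3339} + \frac{692 i \sqrt{17}}{3339} \approx 8925.7 + 0.8545 i$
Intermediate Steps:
$X{\left(L \right)} = \sqrt{-12 + L}$
$t{\left(p,s \right)} = \frac{4 \left(p + s\right)}{p + \sqrt{-12 + p}}$ ($t{\left(p,s \right)} = 4 \frac{s + p}{p + \sqrt{-12 + p}} = 4 \frac{p + s}{p + \sqrt{-12 + p}} = \frac{4 \left(p + s\right)}{p + \sqrt{-12 + p}}$)
$b = 8916$ ($b = 6 + \left(-56 - 25\right) \left(-110\right) = 6 - -8910 = 6 + 8910 = 8916$)
$b + t{\left(-141,-205 \right)} = 8916 + \frac{4 \left(-141 - 205\right)}{-141 + \sqrt{-12 - 141}} = 8916 + 4 \frac{1}{-141 + \sqrt{-153}} \left(-346\right) = 8916 + 4 \frac{1}{-141 + 3 i \sqrt{17}} \left(-346\right) = 8916 - \frac{1384}{-141 + 3 i \sqrt{17}}$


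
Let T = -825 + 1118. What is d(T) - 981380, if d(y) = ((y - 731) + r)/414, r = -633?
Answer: -45143599/46 ≈ -9.8138e+5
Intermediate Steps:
T = 293
d(y) = -682/207 + y/414 (d(y) = ((y - 731) - 633)/414 = ((-731 + y) - 633)*(1/414) = (-1364 + y)*(1/414) = -682/207 + y/414)
d(T) - 981380 = (-682/207 + (1/414)*293) - 981380 = (-682/207 + 293/414) - 981380 = -119/46 - 981380 = -45143599/46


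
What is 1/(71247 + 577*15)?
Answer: 1/79902 ≈ 1.2515e-5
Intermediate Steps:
1/(71247 + 577*15) = 1/(71247 + 8655) = 1/79902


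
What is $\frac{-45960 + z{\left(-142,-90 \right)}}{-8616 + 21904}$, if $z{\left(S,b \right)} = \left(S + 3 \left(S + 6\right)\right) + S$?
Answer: $- \frac{11663}{3322} \approx -3.5108$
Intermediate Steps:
$z{\left(S,b \right)} = 18 + 5 S$ ($z{\left(S,b \right)} = \left(S + 3 \left(6 + S\right)\right) + S = \left(S + \left(18 + 3 S\right)\right) + S = \left(18 + 4 S\right) + S = 18 + 5 S$)
$\frac{-45960 + z{\left(-142,-90 \right)}}{-8616 + 21904} = \frac{-45960 + \left(18 + 5 \left(-142\right)\right)}{-8616 + 21904} = \frac{-45960 + \left(18 - 710\right)}{13288} = \left(-45960 - 692\right) \frac{1}{13288} = \left(-46652\right) \frac{1}{13288} = - \frac{11663}{3322}$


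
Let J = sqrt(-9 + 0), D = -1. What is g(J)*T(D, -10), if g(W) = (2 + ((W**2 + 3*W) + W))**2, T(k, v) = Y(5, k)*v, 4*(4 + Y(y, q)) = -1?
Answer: -8075/2 - 7140*I ≈ -4037.5 - 7140.0*I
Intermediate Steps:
Y(y, q) = -17/4 (Y(y, q) = -4 + (1/4)*(-1) = -4 - 1/4 = -17/4)
J = 3*I (J = sqrt(-9) = 3*I ≈ 3.0*I)
T(k, v) = -17*v/4
g(W) = (2 + W**2 + 4*W)**2 (g(W) = (2 + (W**2 + 4*W))**2 = (2 + W**2 + 4*W)**2)
g(J)*T(D, -10) = (2 + (3*I)**2 + 4*(3*I))**2*(-17/4*(-10)) = (2 - 9 + 12*I)**2*(85/2) = (-7 + 12*I)**2*(85/2) = 85*(-7 + 12*I)**2/2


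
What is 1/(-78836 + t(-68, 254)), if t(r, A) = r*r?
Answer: -1/74212 ≈ -1.3475e-5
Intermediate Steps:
t(r, A) = r²
1/(-78836 + t(-68, 254)) = 1/(-78836 + (-68)²) = 1/(-78836 + 4624) = 1/(-74212) = -1/74212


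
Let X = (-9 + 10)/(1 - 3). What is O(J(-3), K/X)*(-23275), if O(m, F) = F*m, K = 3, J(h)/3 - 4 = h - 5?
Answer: -1675800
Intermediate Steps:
J(h) = -3 + 3*h (J(h) = 12 + 3*(h - 5) = 12 + 3*(-5 + h) = 12 + (-15 + 3*h) = -3 + 3*h)
X = -½ (X = 1/(-2) = 1*(-½) = -½ ≈ -0.50000)
O(J(-3), K/X)*(-23275) = ((3/(-½))*(-3 + 3*(-3)))*(-23275) = ((3*(-2))*(-3 - 9))*(-23275) = -6*(-12)*(-23275) = 72*(-23275) = -1675800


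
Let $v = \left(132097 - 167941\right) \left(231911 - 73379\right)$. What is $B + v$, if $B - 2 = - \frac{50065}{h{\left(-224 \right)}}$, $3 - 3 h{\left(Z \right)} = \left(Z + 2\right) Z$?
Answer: $- \frac{1108072095581}{195} \approx -5.6824 \cdot 10^{9}$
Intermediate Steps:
$h{\left(Z \right)} = 1 - \frac{Z \left(2 + Z\right)}{3}$ ($h{\left(Z \right)} = 1 - \frac{\left(Z + 2\right) Z}{3} = 1 - \frac{\left(2 + Z\right) Z}{3} = 1 - \frac{Z \left(2 + Z\right)}{3}$)
$B = \frac{979}{195}$ ($B = 2 - \frac{50065}{1 - - \frac{448}{3} - \frac{\left(-224\right)^{2}}{3}} = 2 - \frac{50065}{1 + \frac{448}{3} - \frac{50176}{3}} = 2 - \frac{50065}{-16575} = 2 - - \frac{589}{195} = 2 + \frac{589}{195} = \frac{979}{195} \approx 5.0205$)
$v = -5682421008$ ($v = \left(-35844\right) 158532 = -5682421008$)
$B + v = \frac{979}{195} - 5682421008 = - \frac{1108072095581}{195}$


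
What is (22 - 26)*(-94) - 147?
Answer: 229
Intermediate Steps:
(22 - 26)*(-94) - 147 = -4*(-94) - 147 = 376 - 147 = 229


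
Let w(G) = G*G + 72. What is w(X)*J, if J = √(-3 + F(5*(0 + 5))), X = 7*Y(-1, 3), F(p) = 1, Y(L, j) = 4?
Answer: 856*I*√2 ≈ 1210.6*I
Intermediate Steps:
X = 28 (X = 7*4 = 28)
J = I*√2 (J = √(-3 + 1) = √(-2) = I*√2 ≈ 1.4142*I)
w(G) = 72 + G² (w(G) = G² + 72 = 72 + G²)
w(X)*J = (72 + 28²)*(I*√2) = (72 + 784)*(I*√2) = 856*(I*√2) = 856*I*√2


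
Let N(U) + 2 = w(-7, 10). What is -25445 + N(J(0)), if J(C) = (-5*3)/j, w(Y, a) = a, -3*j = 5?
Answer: -25437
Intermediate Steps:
j = -5/3 (j = -⅓*5 = -5/3 ≈ -1.6667)
J(C) = 9 (J(C) = (-5*3)/(-5/3) = -15*(-⅗) = 9)
N(U) = 8 (N(U) = -2 + 10 = 8)
-25445 + N(J(0)) = -25445 + 8 = -25437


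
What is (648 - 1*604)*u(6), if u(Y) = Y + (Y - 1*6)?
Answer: 264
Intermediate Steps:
u(Y) = -6 + 2*Y (u(Y) = Y + (Y - 6) = Y + (-6 + Y) = -6 + 2*Y)
(648 - 1*604)*u(6) = (648 - 1*604)*(-6 + 2*6) = (648 - 604)*(-6 + 12) = 44*6 = 264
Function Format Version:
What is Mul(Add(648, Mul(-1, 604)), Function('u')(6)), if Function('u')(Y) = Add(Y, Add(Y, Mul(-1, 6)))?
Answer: 264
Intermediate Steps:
Function('u')(Y) = Add(-6, Mul(2, Y)) (Function('u')(Y) = Add(Y, Add(Y, -6)) = Add(Y, Add(-6, Y)) = Add(-6, Mul(2, Y)))
Mul(Add(648, Mul(-1, 604)), Function('u')(6)) = Mul(Add(648, Mul(-1, 604)), Add(-6, Mul(2, 6))) = Mul(Add(648, -604), Add(-6, 12)) = Mul(44, 6) = 264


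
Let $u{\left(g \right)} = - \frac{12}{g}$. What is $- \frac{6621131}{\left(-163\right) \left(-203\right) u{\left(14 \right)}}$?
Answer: $\frac{6621131}{28362} \approx 233.45$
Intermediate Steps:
$- \frac{6621131}{\left(-163\right) \left(-203\right) u{\left(14 \right)}} = - \frac{6621131}{\left(-163\right) \left(-203\right) \left(- \frac{12}{14}\right)} = - \frac{6621131}{33089 \left(\left(-12\right) \frac{1}{14}\right)} = - \frac{6621131}{33089 \left(- \frac{6}{7}\right)} = - \frac{6621131}{-28362} = \left(-6621131\right) \left(- \frac{1}{28362}\right) = \frac{6621131}{28362}$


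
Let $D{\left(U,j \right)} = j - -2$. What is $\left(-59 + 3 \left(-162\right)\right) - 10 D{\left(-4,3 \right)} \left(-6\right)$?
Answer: $-163500$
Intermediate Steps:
$D{\left(U,j \right)} = 2 + j$ ($D{\left(U,j \right)} = j + 2 = 2 + j$)
$\left(-59 + 3 \left(-162\right)\right) - 10 D{\left(-4,3 \right)} \left(-6\right) = \left(-59 + 3 \left(-162\right)\right) - 10 \left(2 + 3\right) \left(-6\right) = \left(-59 - 486\right) \left(-10\right) 5 \left(-6\right) = - 545 \left(\left(-50\right) \left(-6\right)\right) = \left(-545\right) 300 = -163500$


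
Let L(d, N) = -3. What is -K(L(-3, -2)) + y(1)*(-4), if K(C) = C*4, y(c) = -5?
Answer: 32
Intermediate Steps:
K(C) = 4*C
-K(L(-3, -2)) + y(1)*(-4) = -4*(-3) - 5*(-4) = -1*(-12) + 20 = 12 + 20 = 32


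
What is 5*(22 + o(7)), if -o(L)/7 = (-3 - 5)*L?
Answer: 2070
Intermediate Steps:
o(L) = 56*L (o(L) = -7*(-3 - 5)*L = -(-56)*L = 56*L)
5*(22 + o(7)) = 5*(22 + 56*7) = 5*(22 + 392) = 5*414 = 2070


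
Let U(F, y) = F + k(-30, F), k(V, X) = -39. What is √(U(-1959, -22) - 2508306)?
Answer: 4*I*√156894 ≈ 1584.4*I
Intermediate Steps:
U(F, y) = -39 + F (U(F, y) = F - 39 = -39 + F)
√(U(-1959, -22) - 2508306) = √((-39 - 1959) - 2508306) = √(-1998 - 2508306) = √(-2510304) = 4*I*√156894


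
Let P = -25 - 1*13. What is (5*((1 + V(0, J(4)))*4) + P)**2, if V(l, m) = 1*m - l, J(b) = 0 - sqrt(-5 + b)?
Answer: -76 + 720*I ≈ -76.0 + 720.0*I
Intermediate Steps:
J(b) = -sqrt(-5 + b)
P = -38 (P = -25 - 13 = -38)
V(l, m) = m - l
(5*((1 + V(0, J(4)))*4) + P)**2 = (5*((1 + (-sqrt(-5 + 4) - 1*0))*4) - 38)**2 = (5*((1 + (-sqrt(-1) + 0))*4) - 38)**2 = (5*((1 + (-I + 0))*4) - 38)**2 = (5*((1 - I)*4) - 38)**2 = (5*(4 - 4*I) - 38)**2 = ((20 - 20*I) - 38)**2 = (-18 - 20*I)**2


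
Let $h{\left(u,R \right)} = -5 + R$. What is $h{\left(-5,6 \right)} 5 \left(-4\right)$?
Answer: $-20$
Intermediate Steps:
$h{\left(-5,6 \right)} 5 \left(-4\right) = \left(-5 + 6\right) 5 \left(-4\right) = 1 \cdot 5 \left(-4\right) = 5 \left(-4\right) = -20$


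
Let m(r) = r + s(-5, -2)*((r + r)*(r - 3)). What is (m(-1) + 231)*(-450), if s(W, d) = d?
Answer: -96300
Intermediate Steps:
m(r) = r - 4*r*(-3 + r) (m(r) = r - 2*(r + r)*(r - 3) = r - 2*2*r*(-3 + r) = r - 4*r*(-3 + r))
(m(-1) + 231)*(-450) = (-(13 - 4*(-1)) + 231)*(-450) = (-(13 + 4) + 231)*(-450) = (-1*17 + 231)*(-450) = (-17 + 231)*(-450) = 214*(-450) = -96300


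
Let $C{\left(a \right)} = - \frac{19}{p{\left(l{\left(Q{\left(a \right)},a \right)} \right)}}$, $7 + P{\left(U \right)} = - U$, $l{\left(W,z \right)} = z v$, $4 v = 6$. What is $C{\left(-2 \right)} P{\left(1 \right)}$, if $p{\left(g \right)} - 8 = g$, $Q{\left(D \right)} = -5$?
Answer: $\frac{152}{5} \approx 30.4$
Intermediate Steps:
$v = \frac{3}{2}$ ($v = \frac{1}{4} \cdot 6 = \frac{3}{2} \approx 1.5$)
$l{\left(W,z \right)} = \frac{3 z}{2}$ ($l{\left(W,z \right)} = z \frac{3}{2} = \frac{3 z}{2}$)
$P{\left(U \right)} = -7 - U$
$p{\left(g \right)} = 8 + g$
$C{\left(a \right)} = - \frac{19}{8 + \frac{3 a}{2}}$
$C{\left(-2 \right)} P{\left(1 \right)} = - \frac{38}{16 + 3 \left(-2\right)} \left(-7 - 1\right) = - \frac{38}{16 - 6} \left(-7 - 1\right) = - \frac{38}{10} \left(-8\right) = \left(-38\right) \frac{1}{10} \left(-8\right) = \left(- \frac{19}{5}\right) \left(-8\right) = \frac{152}{5}$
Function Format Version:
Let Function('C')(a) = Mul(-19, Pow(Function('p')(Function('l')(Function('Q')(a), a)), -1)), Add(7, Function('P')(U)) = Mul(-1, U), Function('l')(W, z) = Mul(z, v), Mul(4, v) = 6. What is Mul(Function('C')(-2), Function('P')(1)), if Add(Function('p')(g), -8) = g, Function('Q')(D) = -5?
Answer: Rational(152, 5) ≈ 30.400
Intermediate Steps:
v = Rational(3, 2) (v = Mul(Rational(1, 4), 6) = Rational(3, 2) ≈ 1.5000)
Function('l')(W, z) = Mul(Rational(3, 2), z) (Function('l')(W, z) = Mul(z, Rational(3, 2)) = Mul(Rational(3, 2), z))
Function('P')(U) = Add(-7, Mul(-1, U))
Function('p')(g) = Add(8, g)
Function('C')(a) = Mul(-19, Pow(Add(8, Mul(Rational(3, 2), a)), -1))
Mul(Function('C')(-2), Function('P')(1)) = Mul(Mul(-38, Pow(Add(16, Mul(3, -2)), -1)), Add(-7, Mul(-1, 1))) = Mul(Mul(-38, Pow(Add(16, -6), -1)), Add(-7, -1)) = Mul(Mul(-38, Pow(10, -1)), -8) = Mul(Mul(-38, Rational(1, 10)), -8) = Mul(Rational(-19, 5), -8) = Rational(152, 5)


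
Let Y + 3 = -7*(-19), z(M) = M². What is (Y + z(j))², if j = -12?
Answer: 75076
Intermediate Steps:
Y = 130 (Y = -3 - 7*(-19) = -3 + 133 = 130)
(Y + z(j))² = (130 + (-12)²)² = (130 + 144)² = 274² = 75076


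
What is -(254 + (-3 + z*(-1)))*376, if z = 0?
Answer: -94376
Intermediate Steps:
-(254 + (-3 + z*(-1)))*376 = -(254 + (-3 + 0*(-1)))*376 = -(254 + (-3 + 0))*376 = -(254 - 3)*376 = -251*376 = -1*94376 = -94376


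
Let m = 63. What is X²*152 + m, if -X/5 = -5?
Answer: 95063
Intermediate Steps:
X = 25 (X = -5*(-5) = 25)
X²*152 + m = 25²*152 + 63 = 625*152 + 63 = 95000 + 63 = 95063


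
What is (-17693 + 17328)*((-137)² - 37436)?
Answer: 6813455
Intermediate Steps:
(-17693 + 17328)*((-137)² - 37436) = -365*(18769 - 37436) = -365*(-18667) = 6813455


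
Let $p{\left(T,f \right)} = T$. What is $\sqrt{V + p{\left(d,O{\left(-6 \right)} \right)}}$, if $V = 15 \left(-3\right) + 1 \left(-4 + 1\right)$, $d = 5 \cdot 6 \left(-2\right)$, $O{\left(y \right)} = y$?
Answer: $6 i \sqrt{3} \approx 10.392 i$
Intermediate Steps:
$d = -60$ ($d = 30 \left(-2\right) = -60$)
$V = -48$ ($V = -45 + 1 \left(-3\right) = -45 - 3 = -48$)
$\sqrt{V + p{\left(d,O{\left(-6 \right)} \right)}} = \sqrt{-48 - 60} = \sqrt{-108} = 6 i \sqrt{3}$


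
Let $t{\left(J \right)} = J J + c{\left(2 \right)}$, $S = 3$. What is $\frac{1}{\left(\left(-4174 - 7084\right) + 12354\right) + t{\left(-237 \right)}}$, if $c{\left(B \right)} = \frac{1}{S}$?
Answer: $\frac{3}{171796} \approx 1.7463 \cdot 10^{-5}$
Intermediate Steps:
$c{\left(B \right)} = \frac{1}{3}$
$t{\left(J \right)} = \frac{1}{3} + J^{2}$ ($t{\left(J \right)} = J J + \frac{1}{3} = J^{2} + \frac{1}{3} = \frac{1}{3} + J^{2}$)
$\frac{1}{\left(\left(-4174 - 7084\right) + 12354\right) + t{\left(-237 \right)}} = \frac{1}{\left(\left(-4174 - 7084\right) + 12354\right) + \left(\frac{1}{3} + \left(-237\right)^{2}\right)} = \frac{1}{\left(-11258 + 12354\right) + \left(\frac{1}{3} + 56169\right)} = \frac{1}{1096 + \frac{168508}{3}} = \frac{1}{\frac{171796}{3}} = \frac{3}{171796}$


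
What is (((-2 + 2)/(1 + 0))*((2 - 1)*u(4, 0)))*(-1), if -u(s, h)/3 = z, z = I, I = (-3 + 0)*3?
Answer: 0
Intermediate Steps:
I = -9 (I = -3*3 = -9)
z = -9
u(s, h) = 27 (u(s, h) = -3*(-9) = 27)
(((-2 + 2)/(1 + 0))*((2 - 1)*u(4, 0)))*(-1) = (((-2 + 2)/(1 + 0))*((2 - 1)*27))*(-1) = ((0/1)*(1*27))*(-1) = ((0*1)*27)*(-1) = (0*27)*(-1) = 0*(-1) = 0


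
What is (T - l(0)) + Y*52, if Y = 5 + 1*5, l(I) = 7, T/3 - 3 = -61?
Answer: 339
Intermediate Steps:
T = -174 (T = 9 + 3*(-61) = 9 - 183 = -174)
Y = 10 (Y = 5 + 5 = 10)
(T - l(0)) + Y*52 = (-174 - 1*7) + 10*52 = (-174 - 7) + 520 = -181 + 520 = 339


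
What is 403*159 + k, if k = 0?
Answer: 64077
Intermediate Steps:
403*159 + k = 403*159 + 0 = 64077 + 0 = 64077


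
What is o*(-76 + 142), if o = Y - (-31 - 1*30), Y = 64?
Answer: 8250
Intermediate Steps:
o = 125 (o = 64 - (-31 - 1*30) = 64 - (-31 - 30) = 64 - 1*(-61) = 64 + 61 = 125)
o*(-76 + 142) = 125*(-76 + 142) = 125*66 = 8250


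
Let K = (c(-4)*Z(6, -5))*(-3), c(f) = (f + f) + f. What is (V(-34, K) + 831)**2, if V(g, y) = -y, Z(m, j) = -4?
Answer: 950625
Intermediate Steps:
c(f) = 3*f (c(f) = 2*f + f = 3*f)
K = -144 (K = ((3*(-4))*(-4))*(-3) = -12*(-4)*(-3) = 48*(-3) = -144)
(V(-34, K) + 831)**2 = (-1*(-144) + 831)**2 = (144 + 831)**2 = 975**2 = 950625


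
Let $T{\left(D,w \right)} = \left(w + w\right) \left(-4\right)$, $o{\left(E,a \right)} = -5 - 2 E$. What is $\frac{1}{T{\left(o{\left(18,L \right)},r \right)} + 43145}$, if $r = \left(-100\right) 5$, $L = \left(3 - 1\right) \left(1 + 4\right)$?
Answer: $\frac{1}{47145} \approx 2.1211 \cdot 10^{-5}$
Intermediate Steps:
$L = 10$ ($L = 2 \cdot 5 = 10$)
$r = -500$
$T{\left(D,w \right)} = - 8 w$ ($T{\left(D,w \right)} = 2 w \left(-4\right) = - 8 w$)
$\frac{1}{T{\left(o{\left(18,L \right)},r \right)} + 43145} = \frac{1}{\left(-8\right) \left(-500\right) + 43145} = \frac{1}{4000 + 43145} = \frac{1}{47145}$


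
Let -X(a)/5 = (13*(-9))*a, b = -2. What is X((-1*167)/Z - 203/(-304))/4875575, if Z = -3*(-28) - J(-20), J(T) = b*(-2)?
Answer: -126243/741087400 ≈ -0.00017035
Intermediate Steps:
J(T) = 4 (J(T) = -2*(-2) = 4)
Z = 80 (Z = -3*(-28) - 1*4 = 84 - 4 = 80)
X(a) = 585*a (X(a) = -5*13*(-9)*a = -(-585)*a = 585*a)
X((-1*167)/Z - 203/(-304))/4875575 = (585*(-1*167/80 - 203/(-304)))/4875575 = (585*(-167*1/80 - 203*(-1/304)))*(1/4875575) = (585*(-167/80 + 203/304))*(1/4875575) = (585*(-1079/760))*(1/4875575) = -126243/152*1/4875575 = -126243/741087400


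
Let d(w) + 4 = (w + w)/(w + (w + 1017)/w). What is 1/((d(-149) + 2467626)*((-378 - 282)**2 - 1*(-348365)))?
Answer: 23069/44627690798308800 ≈ 5.1692e-13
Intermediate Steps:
d(w) = -4 + 2*w/(w + (1017 + w)/w) (d(w) = -4 + (w + w)/(w + (w + 1017)/w) = -4 + (2*w)/(w + (1017 + w)/w) = -4 + 2*w/(w + (1017 + w)/w))
1/((d(-149) + 2467626)*((-378 - 282)**2 - 1*(-348365))) = 1/((2*(-2034 - 1*(-149)**2 - 2*(-149))/(1017 - 149 + (-149)**2) + 2467626)*((-378 - 282)**2 - 1*(-348365))) = 1/((2*(-2034 - 1*22201 + 298)/(1017 - 149 + 22201) + 2467626)*((-660)**2 + 348365)) = 1/((2*(-2034 - 22201 + 298)/23069 + 2467626)*(435600 + 348365)) = 1/((2*(1/23069)*(-23937) + 2467626)*783965) = (1/783965)/(-47874/23069 + 2467626) = (1/783965)/(56925616320/23069) = (23069/56925616320)*(1/783965) = 23069/44627690798308800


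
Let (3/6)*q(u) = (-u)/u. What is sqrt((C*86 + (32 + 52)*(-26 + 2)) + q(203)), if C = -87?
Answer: 10*I*sqrt(95) ≈ 97.468*I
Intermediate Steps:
q(u) = -2 (q(u) = 2*((-u)/u) = 2*(-1) = -2)
sqrt((C*86 + (32 + 52)*(-26 + 2)) + q(203)) = sqrt((-87*86 + (32 + 52)*(-26 + 2)) - 2) = sqrt((-7482 + 84*(-24)) - 2) = sqrt((-7482 - 2016) - 2) = sqrt(-9498 - 2) = sqrt(-9500) = 10*I*sqrt(95)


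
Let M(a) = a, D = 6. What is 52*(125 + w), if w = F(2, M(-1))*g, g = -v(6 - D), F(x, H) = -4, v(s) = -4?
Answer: 5668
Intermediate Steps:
g = 4 (g = -1*(-4) = 4)
w = -16 (w = -4*4 = -16)
52*(125 + w) = 52*(125 - 16) = 52*109 = 5668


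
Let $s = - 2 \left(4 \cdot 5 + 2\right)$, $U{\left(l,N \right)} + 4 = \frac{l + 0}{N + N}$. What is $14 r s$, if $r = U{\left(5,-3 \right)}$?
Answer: $\frac{8932}{3} \approx 2977.3$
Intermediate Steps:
$U{\left(l,N \right)} = -4 + \frac{l}{2 N}$ ($U{\left(l,N \right)} = -4 + \frac{l + 0}{N + N} = -4 + \frac{l}{2 N}$)
$r = - \frac{29}{6}$ ($r = -4 + \frac{1}{2} \cdot 5 \frac{1}{-3} = -4 + \frac{1}{2} \cdot 5 \left(- \frac{1}{3}\right) = -4 - \frac{5}{6} = - \frac{29}{6} \approx -4.8333$)
$s = -44$ ($s = - 2 \left(20 + 2\right) = \left(-2\right) 22 = -44$)
$14 r s = 14 \left(- \frac{29}{6}\right) \left(-44\right) = \left(- \frac{203}{3}\right) \left(-44\right) = \frac{8932}{3}$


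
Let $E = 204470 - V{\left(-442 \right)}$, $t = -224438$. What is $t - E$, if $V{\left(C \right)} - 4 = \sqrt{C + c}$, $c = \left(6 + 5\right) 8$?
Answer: $-428904 + i \sqrt{354} \approx -4.289 \cdot 10^{5} + 18.815 i$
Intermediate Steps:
$c = 88$ ($c = 11 \cdot 8 = 88$)
$V{\left(C \right)} = 4 + \sqrt{88 + C}$ ($V{\left(C \right)} = 4 + \sqrt{C + 88} = 4 + \sqrt{88 + C}$)
$E = 204466 - i \sqrt{354}$ ($E = 204470 - \left(4 + \sqrt{88 - 442}\right) = 204470 - \left(4 + \sqrt{-354}\right) = 204470 - \left(4 + i \sqrt{354}\right) = 204466 - i \sqrt{354} \approx 2.0447 \cdot 10^{5} - 18.815 i$)
$t - E = -224438 - \left(204466 - i \sqrt{354}\right) = -428904 + i \sqrt{354}$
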